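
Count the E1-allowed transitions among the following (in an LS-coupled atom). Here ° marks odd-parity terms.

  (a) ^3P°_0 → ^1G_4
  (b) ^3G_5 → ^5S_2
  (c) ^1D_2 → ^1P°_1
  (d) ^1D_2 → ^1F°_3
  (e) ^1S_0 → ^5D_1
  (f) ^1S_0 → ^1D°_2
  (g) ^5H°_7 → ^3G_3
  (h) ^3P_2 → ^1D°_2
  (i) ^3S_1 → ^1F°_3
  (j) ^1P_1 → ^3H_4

2

(a) forbidden (ΔS, ΔL, ΔJ fail)
(b) forbidden (parity, ΔS, ΔL, ΔJ fail)
(c) allowed
(d) allowed
(e) forbidden (parity, ΔS, ΔL fail)
(f) forbidden (ΔL, ΔJ fail)
(g) forbidden (ΔS, ΔJ fail)
(h) forbidden (ΔS fails)
(i) forbidden (ΔS, ΔL, ΔJ fail)
(j) forbidden (parity, ΔS, ΔL, ΔJ fail)
Total allowed: 2 of 10.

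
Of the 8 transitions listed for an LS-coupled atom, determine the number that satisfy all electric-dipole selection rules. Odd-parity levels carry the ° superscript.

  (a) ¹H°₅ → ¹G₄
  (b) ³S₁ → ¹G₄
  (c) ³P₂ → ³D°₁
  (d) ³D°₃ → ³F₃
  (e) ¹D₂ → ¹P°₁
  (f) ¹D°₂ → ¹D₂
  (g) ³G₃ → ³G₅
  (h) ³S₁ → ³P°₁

(a) allowed
(b) forbidden (parity, ΔS, ΔL, ΔJ fail)
(c) allowed
(d) allowed
(e) allowed
(f) allowed
(g) forbidden (parity, ΔJ fail)
(h) allowed
Total allowed: 6 of 8.

6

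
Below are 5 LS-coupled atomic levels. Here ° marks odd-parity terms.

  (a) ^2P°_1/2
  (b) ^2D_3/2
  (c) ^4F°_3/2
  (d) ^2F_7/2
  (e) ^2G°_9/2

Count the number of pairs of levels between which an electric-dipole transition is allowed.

(a)–(b): allowed.
(a)–(c): forbidden (parity, ΔS, ΔL).
(a)–(d): forbidden (ΔL, ΔJ).
(a)–(e): forbidden (parity, ΔL, ΔJ).
(b)–(c): forbidden (ΔS).
(b)–(d): forbidden (parity, ΔJ).
(b)–(e): forbidden (ΔL, ΔJ).
(c)–(d): forbidden (ΔS, ΔJ).
(c)–(e): forbidden (parity, ΔS, ΔJ).
(d)–(e): allowed.
Allowed pairs: 2 of 10.

2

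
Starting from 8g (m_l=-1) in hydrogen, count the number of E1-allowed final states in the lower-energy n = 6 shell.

6

E1 requires Δl = ±1, so l_f ∈ {3, 5}; with 0 ≤ l_f ≤ n_f−1 = 5, the allowed l_f values are {3, 5}.
For l_f = 3: m_f ∈ {m_i−1, m_i, m_i+1} ∩ [−3, 3] = {-2, -1, 0} → 3 states.
For l_f = 5: m_f ∈ {m_i−1, m_i, m_i+1} ∩ [−5, 5] = {-2, -1, 0} → 3 states.
Total: 6.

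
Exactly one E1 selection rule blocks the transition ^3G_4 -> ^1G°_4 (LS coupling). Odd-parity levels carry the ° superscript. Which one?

Reading off the term symbols: S 1→0, L 4→4, J 4→4, parity even→odd.
ΔL = 0, ±1 (not L=0↔0): L: 4 → 4, ΔL = +0 — ok.
ΔJ = 0, ±1 (not J=0↔0): J: 4 → 4, ΔJ = +0 — ok.
ΔS = 0: S: 1 → 0 — fails.
Parity must change: even → odd — ok.

the ΔS = 0 rule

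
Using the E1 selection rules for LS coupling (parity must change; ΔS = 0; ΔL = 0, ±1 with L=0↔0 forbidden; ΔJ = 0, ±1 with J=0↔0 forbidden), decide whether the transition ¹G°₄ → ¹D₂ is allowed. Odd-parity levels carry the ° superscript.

Reading off the term symbols: S 0→0, L 4→2, J 4→2, parity odd→even.
Parity must change: odd → even — satisfied.
ΔS = 0: S: 0 → 0 — satisfied.
ΔL = 0, ±1 (not L=0↔0): L: 4 → 2, ΔL = -2 — violated.
ΔJ = 0, ±1 (not J=0↔0): J: 4 → 2, ΔJ = -2 — violated.
Rule(s) violated: ΔL, ΔJ.

forbidden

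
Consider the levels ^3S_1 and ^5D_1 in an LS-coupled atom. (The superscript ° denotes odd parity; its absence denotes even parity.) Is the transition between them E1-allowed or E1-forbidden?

Initial level: S=1, L=0, J=1, parity even. Final level: S=2, L=2, J=1, parity even.
Parity must change: even → even — ✗.
ΔS = 0: S: 1 → 2 — ✗.
ΔL = 0, ±1 (not L=0↔0): L: 0 → 2, ΔL = +2 — ✗.
ΔJ = 0, ±1 (not J=0↔0): J: 1 → 1, ΔJ = +0 — ✓.
Rule(s) violated: parity, ΔS, ΔL.

forbidden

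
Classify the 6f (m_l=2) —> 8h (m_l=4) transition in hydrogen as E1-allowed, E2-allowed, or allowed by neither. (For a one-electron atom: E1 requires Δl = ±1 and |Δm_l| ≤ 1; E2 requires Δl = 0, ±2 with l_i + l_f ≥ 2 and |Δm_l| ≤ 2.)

Δl = 5 − 3 = +2; l_i + l_f = 8.
Δm_l = +2.
E1 (Δl = ±1, |Δm_l| ≤ 1): not satisfied.
E2 (Δl = 0,±2, l_i+l_f ≥ 2, |Δm_l| ≤ 2): satisfied.

E2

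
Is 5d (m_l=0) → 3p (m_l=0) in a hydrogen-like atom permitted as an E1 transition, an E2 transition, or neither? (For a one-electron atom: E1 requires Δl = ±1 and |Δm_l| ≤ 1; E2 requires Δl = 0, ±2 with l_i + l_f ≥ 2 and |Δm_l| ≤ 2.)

E1

Δl = 1 − 2 = -1; l_i + l_f = 3.
Δm_l = +0.
E1 (Δl = ±1, |Δm_l| ≤ 1): satisfied.
E2 (Δl = 0,±2, l_i+l_f ≥ 2, |Δm_l| ≤ 2): not satisfied.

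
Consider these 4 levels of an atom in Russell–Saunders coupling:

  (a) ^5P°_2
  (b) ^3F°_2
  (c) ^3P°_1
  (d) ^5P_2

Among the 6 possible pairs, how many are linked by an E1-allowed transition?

(a)–(b): forbidden (parity, ΔS, ΔL).
(a)–(c): forbidden (parity, ΔS).
(a)–(d): allowed.
(b)–(c): forbidden (parity, ΔL).
(b)–(d): forbidden (ΔS, ΔL).
(c)–(d): forbidden (ΔS).
Allowed pairs: 1 of 6.

1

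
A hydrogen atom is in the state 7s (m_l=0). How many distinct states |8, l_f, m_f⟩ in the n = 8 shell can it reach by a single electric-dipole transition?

E1 requires Δl = ±1, so l_f ∈ {-1, 1}; with 0 ≤ l_f ≤ n_f−1 = 7, the allowed l_f values are {1}.
For l_f = 1: m_f ∈ {m_i−1, m_i, m_i+1} ∩ [−1, 1] = {-1, 0, 1} → 3 states.
Total: 3.

3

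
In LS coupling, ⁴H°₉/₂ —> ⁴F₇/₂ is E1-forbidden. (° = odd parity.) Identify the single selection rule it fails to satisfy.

the ΔL = 0, ±1 rule

ΔL = 0, ±1 (not L=0↔0): L: 5 → 3, ΔL = -2 — violated.
Parity must change: odd → even — satisfied.
ΔJ = 0, ±1 (not J=0↔0): J: 9/2 → 7/2, ΔJ = -1 — satisfied.
ΔS = 0: S: 3/2 → 3/2 — satisfied.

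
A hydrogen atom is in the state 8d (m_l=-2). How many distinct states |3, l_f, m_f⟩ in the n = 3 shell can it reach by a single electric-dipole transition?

1

E1 requires Δl = ±1, so l_f ∈ {1, 3}; with 0 ≤ l_f ≤ n_f−1 = 2, the allowed l_f values are {1}.
For l_f = 1: m_f ∈ {m_i−1, m_i, m_i+1} ∩ [−1, 1] = {-1} → 1 state.
Total: 1.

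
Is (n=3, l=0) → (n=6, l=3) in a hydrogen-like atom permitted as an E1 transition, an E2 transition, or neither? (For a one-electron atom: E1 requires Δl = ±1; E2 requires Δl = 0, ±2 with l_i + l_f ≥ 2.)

neither

Δl = 3 − 0 = +3; l_i + l_f = 3.
E1 (Δl = ±1): not satisfied.
E2 (Δl = 0,±2, l_i+l_f ≥ 2): not satisfied.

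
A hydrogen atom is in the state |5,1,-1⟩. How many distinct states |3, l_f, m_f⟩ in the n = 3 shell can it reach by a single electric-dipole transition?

4

E1 requires Δl = ±1, so l_f ∈ {0, 2}; with 0 ≤ l_f ≤ n_f−1 = 2, the allowed l_f values are {0, 2}.
For l_f = 0: m_f ∈ {m_i−1, m_i, m_i+1} ∩ [−0, 0] = {0} → 1 state.
For l_f = 2: m_f ∈ {m_i−1, m_i, m_i+1} ∩ [−2, 2] = {-2, -1, 0} → 3 states.
Total: 4.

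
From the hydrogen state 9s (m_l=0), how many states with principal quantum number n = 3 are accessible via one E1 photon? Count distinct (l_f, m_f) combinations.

3

E1 requires Δl = ±1, so l_f ∈ {-1, 1}; with 0 ≤ l_f ≤ n_f−1 = 2, the allowed l_f values are {1}.
For l_f = 1: m_f ∈ {m_i−1, m_i, m_i+1} ∩ [−1, 1] = {-1, 0, 1} → 3 states.
Total: 3.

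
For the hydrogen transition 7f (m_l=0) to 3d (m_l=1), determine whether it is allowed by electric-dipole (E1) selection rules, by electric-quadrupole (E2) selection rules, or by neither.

E1

Δl = 2 − 3 = -1; l_i + l_f = 5.
Δm_l = +1.
E1 (Δl = ±1, |Δm_l| ≤ 1): satisfied.
E2 (Δl = 0,±2, l_i+l_f ≥ 2, |Δm_l| ≤ 2): not satisfied.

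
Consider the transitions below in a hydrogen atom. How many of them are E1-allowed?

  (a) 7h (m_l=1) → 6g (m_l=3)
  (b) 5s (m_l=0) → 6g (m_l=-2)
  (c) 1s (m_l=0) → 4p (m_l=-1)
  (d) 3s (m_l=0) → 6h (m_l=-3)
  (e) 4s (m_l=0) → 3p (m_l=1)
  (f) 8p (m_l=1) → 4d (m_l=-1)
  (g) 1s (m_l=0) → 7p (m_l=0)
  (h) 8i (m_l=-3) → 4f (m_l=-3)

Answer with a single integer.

3

(a) forbidden — Δm_l = +2 (E1 requires Δm_l = 0, ±1)
(b) forbidden — Δl = +4 (E1 requires Δl = ±1); Δm_l = -2 (E1 requires Δm_l = 0, ±1)
(c) allowed
(d) forbidden — Δl = +5 (E1 requires Δl = ±1); Δm_l = -3 (E1 requires Δm_l = 0, ±1)
(e) allowed
(f) forbidden — Δm_l = -2 (E1 requires Δm_l = 0, ±1)
(g) allowed
(h) forbidden — Δl = -3 (E1 requires Δl = ±1)
Total allowed: 3 of 8.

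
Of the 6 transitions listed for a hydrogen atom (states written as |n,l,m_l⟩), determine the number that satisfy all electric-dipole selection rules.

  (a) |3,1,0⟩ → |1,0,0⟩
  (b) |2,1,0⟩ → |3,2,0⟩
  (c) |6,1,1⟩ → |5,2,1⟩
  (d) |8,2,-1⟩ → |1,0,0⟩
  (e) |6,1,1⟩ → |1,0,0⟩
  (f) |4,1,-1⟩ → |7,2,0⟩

(a) allowed
(b) allowed
(c) allowed
(d) forbidden — Δl = -2 (E1 requires Δl = ±1)
(e) allowed
(f) allowed
Total allowed: 5 of 6.

5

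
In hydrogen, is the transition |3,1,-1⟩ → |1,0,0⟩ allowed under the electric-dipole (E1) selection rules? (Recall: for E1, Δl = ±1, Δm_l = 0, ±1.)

allowed

Δl = 0 − 1 = -1; the E1 rule Δl = ±1 is ok.
Δm_l = 0 − (-1) = +1. E1 requires Δm_l = 0, ±1: ok.
All E1 selection rules are satisfied.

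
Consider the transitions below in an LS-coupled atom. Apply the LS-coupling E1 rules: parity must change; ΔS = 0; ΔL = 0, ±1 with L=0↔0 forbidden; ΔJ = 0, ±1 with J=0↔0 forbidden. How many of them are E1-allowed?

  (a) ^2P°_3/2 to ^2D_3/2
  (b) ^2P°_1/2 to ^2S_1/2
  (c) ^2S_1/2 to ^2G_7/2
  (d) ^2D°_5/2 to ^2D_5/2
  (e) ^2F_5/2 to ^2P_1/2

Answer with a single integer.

(a) allowed
(b) allowed
(c) forbidden (parity, ΔL, ΔJ fail)
(d) allowed
(e) forbidden (parity, ΔL, ΔJ fail)
Total allowed: 3 of 5.

3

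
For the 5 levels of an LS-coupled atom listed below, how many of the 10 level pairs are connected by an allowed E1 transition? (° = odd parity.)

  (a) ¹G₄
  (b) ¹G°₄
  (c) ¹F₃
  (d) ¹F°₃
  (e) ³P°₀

(a)–(b): allowed.
(a)–(c): forbidden (parity).
(a)–(d): allowed.
(a)–(e): forbidden (ΔS, ΔL, ΔJ).
(b)–(c): allowed.
(b)–(d): forbidden (parity).
(b)–(e): forbidden (parity, ΔS, ΔL, ΔJ).
(c)–(d): allowed.
(c)–(e): forbidden (ΔS, ΔL, ΔJ).
(d)–(e): forbidden (parity, ΔS, ΔL, ΔJ).
Allowed pairs: 4 of 10.

4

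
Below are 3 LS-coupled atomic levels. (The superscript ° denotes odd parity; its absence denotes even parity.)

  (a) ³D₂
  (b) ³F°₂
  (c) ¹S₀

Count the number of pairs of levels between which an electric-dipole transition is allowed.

(a)–(b): allowed.
(a)–(c): forbidden (parity, ΔS, ΔL, ΔJ).
(b)–(c): forbidden (ΔS, ΔL, ΔJ).
Allowed pairs: 1 of 3.

1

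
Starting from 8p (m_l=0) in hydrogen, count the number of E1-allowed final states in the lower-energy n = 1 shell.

E1 requires Δl = ±1, so l_f ∈ {0, 2}; with 0 ≤ l_f ≤ n_f−1 = 0, the allowed l_f values are {0}.
For l_f = 0: m_f ∈ {m_i−1, m_i, m_i+1} ∩ [−0, 0] = {0} → 1 state.
Total: 1.

1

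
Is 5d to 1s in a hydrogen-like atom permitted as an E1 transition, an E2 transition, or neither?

Δl = 0 − 2 = -2; l_i + l_f = 2.
E1 (Δl = ±1): not satisfied.
E2 (Δl = 0,±2, l_i+l_f ≥ 2): satisfied.

E2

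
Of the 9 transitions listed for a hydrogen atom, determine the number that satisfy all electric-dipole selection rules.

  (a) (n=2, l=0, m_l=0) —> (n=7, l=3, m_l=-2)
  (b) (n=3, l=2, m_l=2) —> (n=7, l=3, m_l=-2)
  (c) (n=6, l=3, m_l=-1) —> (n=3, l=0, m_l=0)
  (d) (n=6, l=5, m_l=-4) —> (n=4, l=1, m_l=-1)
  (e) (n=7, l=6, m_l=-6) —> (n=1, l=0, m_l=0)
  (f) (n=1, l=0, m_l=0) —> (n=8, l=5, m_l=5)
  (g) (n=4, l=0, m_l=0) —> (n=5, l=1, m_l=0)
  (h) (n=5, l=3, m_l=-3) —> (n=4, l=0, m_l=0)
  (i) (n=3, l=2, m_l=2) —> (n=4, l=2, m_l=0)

(a) forbidden — Δl = +3 (E1 requires Δl = ±1); Δm_l = -2 (E1 requires Δm_l = 0, ±1)
(b) forbidden — Δm_l = -4 (E1 requires Δm_l = 0, ±1)
(c) forbidden — Δl = -3 (E1 requires Δl = ±1)
(d) forbidden — Δl = -4 (E1 requires Δl = ±1); Δm_l = +3 (E1 requires Δm_l = 0, ±1)
(e) forbidden — Δl = -6 (E1 requires Δl = ±1); Δm_l = +6 (E1 requires Δm_l = 0, ±1)
(f) forbidden — Δl = +5 (E1 requires Δl = ±1); Δm_l = +5 (E1 requires Δm_l = 0, ±1)
(g) allowed
(h) forbidden — Δl = -3 (E1 requires Δl = ±1); Δm_l = +3 (E1 requires Δm_l = 0, ±1)
(i) forbidden — Δl = +0 (E1 requires Δl = ±1); Δm_l = -2 (E1 requires Δm_l = 0, ±1)
Total allowed: 1 of 9.

1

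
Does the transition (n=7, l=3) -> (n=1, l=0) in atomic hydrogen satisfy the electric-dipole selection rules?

l: 3 → 0 (Δl = -3). Δl = ±1 fails.
The transition is electric-dipole forbidden.

forbidden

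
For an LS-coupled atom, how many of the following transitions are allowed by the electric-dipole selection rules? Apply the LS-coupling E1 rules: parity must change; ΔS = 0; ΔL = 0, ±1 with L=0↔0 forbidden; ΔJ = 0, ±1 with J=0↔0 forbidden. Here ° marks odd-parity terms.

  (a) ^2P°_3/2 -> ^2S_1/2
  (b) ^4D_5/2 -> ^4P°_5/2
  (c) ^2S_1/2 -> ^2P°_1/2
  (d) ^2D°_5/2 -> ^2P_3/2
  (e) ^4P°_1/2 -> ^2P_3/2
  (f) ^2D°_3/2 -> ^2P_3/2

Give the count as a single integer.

5

(a) allowed
(b) allowed
(c) allowed
(d) allowed
(e) forbidden (ΔS fails)
(f) allowed
Total allowed: 5 of 6.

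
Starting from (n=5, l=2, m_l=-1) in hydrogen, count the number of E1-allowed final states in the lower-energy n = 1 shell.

E1 requires l_f ∈ {1, 3}, but neither lies in [0, 0], so no final state is reachable.
Total: 0.

0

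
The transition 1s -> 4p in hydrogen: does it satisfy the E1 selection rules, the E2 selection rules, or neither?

Δl = 1 − 0 = +1; l_i + l_f = 1.
E1 (Δl = ±1): satisfied.
E2 (Δl = 0,±2, l_i+l_f ≥ 2): not satisfied.

E1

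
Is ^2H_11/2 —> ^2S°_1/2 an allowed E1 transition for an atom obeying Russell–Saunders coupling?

forbidden

Reading off the term symbols: S 1/2→1/2, L 5→0, J 11/2→1/2, parity even→odd.
Parity must change: even → odd — satisfied.
ΔS = 0: S: 1/2 → 1/2 — satisfied.
ΔL = 0, ±1 (not L=0↔0): L: 5 → 0, ΔL = -5 — violated.
ΔJ = 0, ±1 (not J=0↔0): J: 11/2 → 1/2, ΔJ = -5 — violated.
Rule(s) violated: ΔL, ΔJ.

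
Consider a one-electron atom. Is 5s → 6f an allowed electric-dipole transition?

forbidden

Initial l = 0, final l = 3, so Δl = +3. E1 requires Δl = ±1: ✗.
The transition is electric-dipole forbidden.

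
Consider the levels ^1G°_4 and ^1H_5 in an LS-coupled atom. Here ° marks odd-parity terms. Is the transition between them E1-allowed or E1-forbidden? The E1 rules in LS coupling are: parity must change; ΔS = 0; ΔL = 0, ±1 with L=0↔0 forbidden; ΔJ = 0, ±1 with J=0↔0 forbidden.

allowed

Parity must change: odd → even — passes.
ΔS = 0: S: 0 → 0 — passes.
ΔL = 0, ±1 (not L=0↔0): L: 4 → 5, ΔL = +1 — passes.
ΔJ = 0, ±1 (not J=0↔0): J: 4 → 5, ΔJ = +1 — passes.
All four E1 rules are satisfied.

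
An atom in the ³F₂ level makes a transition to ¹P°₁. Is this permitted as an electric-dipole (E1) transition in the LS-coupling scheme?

forbidden

Reading off the term symbols: S 1→0, L 3→1, J 2→1, parity even→odd.
Parity must change: even → odd — satisfied.
ΔS = 0: S: 1 → 0 — violated.
ΔL = 0, ±1 (not L=0↔0): L: 3 → 1, ΔL = -2 — violated.
ΔJ = 0, ±1 (not J=0↔0): J: 2 → 1, ΔJ = -1 — satisfied.
Rule(s) violated: ΔS, ΔL.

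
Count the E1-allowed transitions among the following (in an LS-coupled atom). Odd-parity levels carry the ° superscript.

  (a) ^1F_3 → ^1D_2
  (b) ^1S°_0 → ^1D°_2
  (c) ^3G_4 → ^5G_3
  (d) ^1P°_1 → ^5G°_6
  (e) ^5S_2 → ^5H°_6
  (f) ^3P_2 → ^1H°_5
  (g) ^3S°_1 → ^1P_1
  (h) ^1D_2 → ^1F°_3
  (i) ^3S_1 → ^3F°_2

(a) forbidden (parity fails)
(b) forbidden (parity, ΔL, ΔJ fail)
(c) forbidden (parity, ΔS fail)
(d) forbidden (parity, ΔS, ΔL, ΔJ fail)
(e) forbidden (ΔL, ΔJ fail)
(f) forbidden (ΔS, ΔL, ΔJ fail)
(g) forbidden (ΔS fails)
(h) allowed
(i) forbidden (ΔL fails)
Total allowed: 1 of 9.

1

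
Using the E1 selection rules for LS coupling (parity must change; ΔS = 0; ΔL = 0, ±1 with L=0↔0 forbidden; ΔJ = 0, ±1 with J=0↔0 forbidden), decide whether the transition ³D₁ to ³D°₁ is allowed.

allowed

Parity must change: even → odd — ok.
ΔS = 0: S: 1 → 1 — ok.
ΔJ = 0, ±1 (not J=0↔0): J: 1 → 1, ΔJ = +0 — ok.
ΔL = 0, ±1 (not L=0↔0): L: 2 → 2, ΔL = +0 — ok.
All four E1 rules are satisfied.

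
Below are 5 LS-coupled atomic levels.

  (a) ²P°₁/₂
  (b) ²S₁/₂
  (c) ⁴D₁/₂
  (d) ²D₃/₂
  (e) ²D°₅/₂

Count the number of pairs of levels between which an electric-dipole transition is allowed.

(a)–(b): allowed.
(a)–(c): forbidden (ΔS).
(a)–(d): allowed.
(a)–(e): forbidden (parity, ΔJ).
(b)–(c): forbidden (parity, ΔS, ΔL).
(b)–(d): forbidden (parity, ΔL).
(b)–(e): forbidden (ΔL, ΔJ).
(c)–(d): forbidden (parity, ΔS).
(c)–(e): forbidden (ΔS, ΔJ).
(d)–(e): allowed.
Allowed pairs: 3 of 10.

3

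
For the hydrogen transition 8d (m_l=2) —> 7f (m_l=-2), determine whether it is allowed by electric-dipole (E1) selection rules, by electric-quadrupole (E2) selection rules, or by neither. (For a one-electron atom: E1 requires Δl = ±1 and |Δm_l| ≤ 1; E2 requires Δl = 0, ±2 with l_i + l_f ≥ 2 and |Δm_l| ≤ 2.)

Δl = 3 − 2 = +1; l_i + l_f = 5.
Δm_l = -4.
E1 (Δl = ±1, |Δm_l| ≤ 1): not satisfied.
E2 (Δl = 0,±2, l_i+l_f ≥ 2, |Δm_l| ≤ 2): not satisfied.

neither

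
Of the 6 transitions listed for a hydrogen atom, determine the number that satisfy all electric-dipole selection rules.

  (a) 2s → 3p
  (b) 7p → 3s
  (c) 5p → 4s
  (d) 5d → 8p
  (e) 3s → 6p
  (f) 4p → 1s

6

(a) allowed
(b) allowed
(c) allowed
(d) allowed
(e) allowed
(f) allowed
Total allowed: 6 of 6.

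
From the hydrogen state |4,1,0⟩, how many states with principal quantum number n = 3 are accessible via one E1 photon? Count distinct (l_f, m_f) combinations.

4

E1 requires Δl = ±1, so l_f ∈ {0, 2}; with 0 ≤ l_f ≤ n_f−1 = 2, the allowed l_f values are {0, 2}.
For l_f = 0: m_f ∈ {m_i−1, m_i, m_i+1} ∩ [−0, 0] = {0} → 1 state.
For l_f = 2: m_f ∈ {m_i−1, m_i, m_i+1} ∩ [−2, 2] = {-1, 0, 1} → 3 states.
Total: 4.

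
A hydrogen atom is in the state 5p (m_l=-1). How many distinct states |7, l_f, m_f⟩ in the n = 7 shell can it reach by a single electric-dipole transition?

E1 requires Δl = ±1, so l_f ∈ {0, 2}; with 0 ≤ l_f ≤ n_f−1 = 6, the allowed l_f values are {0, 2}.
For l_f = 0: m_f ∈ {m_i−1, m_i, m_i+1} ∩ [−0, 0] = {0} → 1 state.
For l_f = 2: m_f ∈ {m_i−1, m_i, m_i+1} ∩ [−2, 2] = {-2, -1, 0} → 3 states.
Total: 4.

4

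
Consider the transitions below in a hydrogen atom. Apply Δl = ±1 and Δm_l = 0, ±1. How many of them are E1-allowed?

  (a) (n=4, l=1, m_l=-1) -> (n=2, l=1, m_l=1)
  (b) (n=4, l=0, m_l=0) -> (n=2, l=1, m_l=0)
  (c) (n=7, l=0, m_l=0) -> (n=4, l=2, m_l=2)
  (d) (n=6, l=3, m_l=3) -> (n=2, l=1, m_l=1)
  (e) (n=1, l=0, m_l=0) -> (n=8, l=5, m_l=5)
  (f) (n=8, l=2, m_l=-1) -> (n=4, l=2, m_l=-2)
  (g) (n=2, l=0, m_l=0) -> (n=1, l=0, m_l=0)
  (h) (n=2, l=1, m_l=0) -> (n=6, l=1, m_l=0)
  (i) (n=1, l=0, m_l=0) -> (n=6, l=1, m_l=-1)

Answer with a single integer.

2

(a) forbidden — Δl = +0 (E1 requires Δl = ±1); Δm_l = +2 (E1 requires Δm_l = 0, ±1)
(b) allowed
(c) forbidden — Δl = +2 (E1 requires Δl = ±1); Δm_l = +2 (E1 requires Δm_l = 0, ±1)
(d) forbidden — Δl = -2 (E1 requires Δl = ±1); Δm_l = -2 (E1 requires Δm_l = 0, ±1)
(e) forbidden — Δl = +5 (E1 requires Δl = ±1); Δm_l = +5 (E1 requires Δm_l = 0, ±1)
(f) forbidden — Δl = +0 (E1 requires Δl = ±1)
(g) forbidden — Δl = +0 (E1 requires Δl = ±1)
(h) forbidden — Δl = +0 (E1 requires Δl = ±1)
(i) allowed
Total allowed: 2 of 9.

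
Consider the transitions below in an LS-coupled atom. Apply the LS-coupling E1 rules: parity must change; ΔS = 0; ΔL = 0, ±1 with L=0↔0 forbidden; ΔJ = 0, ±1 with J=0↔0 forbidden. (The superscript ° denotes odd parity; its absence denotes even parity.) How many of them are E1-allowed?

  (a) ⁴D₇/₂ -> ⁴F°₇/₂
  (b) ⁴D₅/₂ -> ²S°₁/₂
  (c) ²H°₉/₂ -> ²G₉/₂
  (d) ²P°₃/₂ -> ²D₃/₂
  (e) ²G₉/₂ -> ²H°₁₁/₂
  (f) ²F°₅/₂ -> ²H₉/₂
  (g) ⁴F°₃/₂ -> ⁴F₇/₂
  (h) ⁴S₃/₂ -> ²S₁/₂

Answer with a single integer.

4

(a) allowed
(b) forbidden (ΔS, ΔL, ΔJ fail)
(c) allowed
(d) allowed
(e) allowed
(f) forbidden (ΔL, ΔJ fail)
(g) forbidden (ΔJ fails)
(h) forbidden (parity, ΔS, ΔL fail)
Total allowed: 4 of 8.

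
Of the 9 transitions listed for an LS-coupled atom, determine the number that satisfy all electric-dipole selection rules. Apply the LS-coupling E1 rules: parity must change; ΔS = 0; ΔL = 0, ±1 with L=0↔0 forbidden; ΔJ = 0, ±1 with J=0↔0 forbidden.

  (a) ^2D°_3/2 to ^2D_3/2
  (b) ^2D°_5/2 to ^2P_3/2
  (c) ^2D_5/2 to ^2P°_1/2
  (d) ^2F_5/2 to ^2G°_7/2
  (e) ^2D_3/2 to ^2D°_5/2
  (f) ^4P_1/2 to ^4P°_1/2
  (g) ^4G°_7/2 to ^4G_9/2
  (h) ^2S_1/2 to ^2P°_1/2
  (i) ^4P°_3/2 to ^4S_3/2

(a) allowed
(b) allowed
(c) forbidden (ΔJ fails)
(d) allowed
(e) allowed
(f) allowed
(g) allowed
(h) allowed
(i) allowed
Total allowed: 8 of 9.

8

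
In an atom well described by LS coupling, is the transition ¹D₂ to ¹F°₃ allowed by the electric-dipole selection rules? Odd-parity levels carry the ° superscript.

allowed

Parity must change: even → odd — satisfied.
ΔS = 0: S: 0 → 0 — satisfied.
ΔL = 0, ±1 (not L=0↔0): L: 2 → 3, ΔL = +1 — satisfied.
ΔJ = 0, ±1 (not J=0↔0): J: 2 → 3, ΔJ = +1 — satisfied.
All four E1 rules are satisfied.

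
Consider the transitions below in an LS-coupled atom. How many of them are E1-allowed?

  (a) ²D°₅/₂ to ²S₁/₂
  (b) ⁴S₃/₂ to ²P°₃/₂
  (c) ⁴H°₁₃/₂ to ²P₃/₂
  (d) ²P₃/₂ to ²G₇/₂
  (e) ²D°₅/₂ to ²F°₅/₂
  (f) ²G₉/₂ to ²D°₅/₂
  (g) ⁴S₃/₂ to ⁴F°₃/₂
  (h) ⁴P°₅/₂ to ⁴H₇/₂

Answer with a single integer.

0

(a) forbidden (ΔL, ΔJ fail)
(b) forbidden (ΔS fails)
(c) forbidden (ΔS, ΔL, ΔJ fail)
(d) forbidden (parity, ΔL, ΔJ fail)
(e) forbidden (parity fails)
(f) forbidden (ΔL, ΔJ fail)
(g) forbidden (ΔL fails)
(h) forbidden (ΔL fails)
Total allowed: 0 of 8.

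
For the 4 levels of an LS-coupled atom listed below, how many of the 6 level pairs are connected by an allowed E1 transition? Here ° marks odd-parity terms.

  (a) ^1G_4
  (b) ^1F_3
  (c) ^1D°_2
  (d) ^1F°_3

(a)–(b): forbidden (parity).
(a)–(c): forbidden (ΔL, ΔJ).
(a)–(d): allowed.
(b)–(c): allowed.
(b)–(d): allowed.
(c)–(d): forbidden (parity).
Allowed pairs: 3 of 6.

3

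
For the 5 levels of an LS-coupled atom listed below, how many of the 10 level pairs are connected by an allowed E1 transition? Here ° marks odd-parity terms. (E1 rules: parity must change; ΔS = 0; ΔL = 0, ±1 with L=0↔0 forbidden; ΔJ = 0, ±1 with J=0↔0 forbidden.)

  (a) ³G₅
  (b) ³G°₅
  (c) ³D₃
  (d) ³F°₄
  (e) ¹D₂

3

(a)–(b): allowed.
(a)–(c): forbidden (parity, ΔL, ΔJ).
(a)–(d): allowed.
(a)–(e): forbidden (parity, ΔS, ΔL, ΔJ).
(b)–(c): forbidden (ΔL, ΔJ).
(b)–(d): forbidden (parity).
(b)–(e): forbidden (ΔS, ΔL, ΔJ).
(c)–(d): allowed.
(c)–(e): forbidden (parity, ΔS).
(d)–(e): forbidden (ΔS, ΔJ).
Allowed pairs: 3 of 10.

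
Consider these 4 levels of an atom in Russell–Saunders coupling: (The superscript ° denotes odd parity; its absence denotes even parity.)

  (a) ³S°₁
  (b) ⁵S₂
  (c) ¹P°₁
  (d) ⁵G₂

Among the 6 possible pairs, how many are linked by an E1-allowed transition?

(a)–(b): forbidden (ΔS, ΔL).
(a)–(c): forbidden (parity, ΔS).
(a)–(d): forbidden (ΔS, ΔL).
(b)–(c): forbidden (ΔS).
(b)–(d): forbidden (parity, ΔL).
(c)–(d): forbidden (ΔS, ΔL).
Allowed pairs: 0 of 6.

0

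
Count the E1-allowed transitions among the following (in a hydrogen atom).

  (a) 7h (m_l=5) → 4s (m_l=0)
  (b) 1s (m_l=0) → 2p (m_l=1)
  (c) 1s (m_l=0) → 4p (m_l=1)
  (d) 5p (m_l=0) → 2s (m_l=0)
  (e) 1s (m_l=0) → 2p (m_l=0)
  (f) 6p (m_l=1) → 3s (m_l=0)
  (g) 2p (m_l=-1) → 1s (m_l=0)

(a) forbidden — Δl = -5 (E1 requires Δl = ±1); Δm_l = -5 (E1 requires Δm_l = 0, ±1)
(b) allowed
(c) allowed
(d) allowed
(e) allowed
(f) allowed
(g) allowed
Total allowed: 6 of 7.

6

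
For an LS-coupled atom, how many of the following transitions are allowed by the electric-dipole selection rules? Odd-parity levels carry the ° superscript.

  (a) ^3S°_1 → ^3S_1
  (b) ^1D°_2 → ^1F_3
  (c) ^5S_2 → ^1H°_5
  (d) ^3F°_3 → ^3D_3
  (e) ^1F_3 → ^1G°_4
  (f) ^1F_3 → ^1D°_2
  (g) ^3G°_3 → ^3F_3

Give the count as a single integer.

5

(a) forbidden (ΔL fails)
(b) allowed
(c) forbidden (ΔS, ΔL, ΔJ fail)
(d) allowed
(e) allowed
(f) allowed
(g) allowed
Total allowed: 5 of 7.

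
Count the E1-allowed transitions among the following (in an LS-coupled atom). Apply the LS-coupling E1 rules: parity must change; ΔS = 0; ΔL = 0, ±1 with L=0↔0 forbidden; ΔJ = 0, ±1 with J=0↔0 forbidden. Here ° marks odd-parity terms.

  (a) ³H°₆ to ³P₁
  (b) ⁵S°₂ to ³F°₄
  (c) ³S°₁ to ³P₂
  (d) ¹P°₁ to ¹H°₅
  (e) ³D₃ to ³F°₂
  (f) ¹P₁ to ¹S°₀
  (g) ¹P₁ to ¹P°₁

(a) forbidden (ΔL, ΔJ fail)
(b) forbidden (parity, ΔS, ΔL, ΔJ fail)
(c) allowed
(d) forbidden (parity, ΔL, ΔJ fail)
(e) allowed
(f) allowed
(g) allowed
Total allowed: 4 of 7.

4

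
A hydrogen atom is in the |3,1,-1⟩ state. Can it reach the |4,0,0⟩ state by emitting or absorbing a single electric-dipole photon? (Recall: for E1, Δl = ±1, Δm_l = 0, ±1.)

Δl = 0 − 1 = -1; the E1 rule Δl = ±1 is ok.
Δm_l = 0 − (-1) = +1. E1 requires Δm_l = 0, ±1: ok.
All E1 selection rules are satisfied.

allowed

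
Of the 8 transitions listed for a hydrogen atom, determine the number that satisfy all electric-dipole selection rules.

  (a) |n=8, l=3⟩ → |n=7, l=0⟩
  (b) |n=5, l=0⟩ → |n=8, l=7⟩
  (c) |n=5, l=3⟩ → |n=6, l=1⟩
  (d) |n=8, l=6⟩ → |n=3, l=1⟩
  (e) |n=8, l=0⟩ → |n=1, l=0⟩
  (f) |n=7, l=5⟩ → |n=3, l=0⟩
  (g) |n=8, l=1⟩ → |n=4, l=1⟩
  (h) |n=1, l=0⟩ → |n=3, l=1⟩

1

(a) forbidden — Δl = -3 (E1 requires Δl = ±1)
(b) forbidden — Δl = +7 (E1 requires Δl = ±1)
(c) forbidden — Δl = -2 (E1 requires Δl = ±1)
(d) forbidden — Δl = -5 (E1 requires Δl = ±1)
(e) forbidden — Δl = +0 (E1 requires Δl = ±1)
(f) forbidden — Δl = -5 (E1 requires Δl = ±1)
(g) forbidden — Δl = +0 (E1 requires Δl = ±1)
(h) allowed
Total allowed: 1 of 8.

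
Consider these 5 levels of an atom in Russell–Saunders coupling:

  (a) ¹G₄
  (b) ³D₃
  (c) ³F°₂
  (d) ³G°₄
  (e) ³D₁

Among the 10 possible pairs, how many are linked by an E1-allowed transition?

(a)–(b): forbidden (parity, ΔS, ΔL).
(a)–(c): forbidden (ΔS, ΔJ).
(a)–(d): forbidden (ΔS).
(a)–(e): forbidden (parity, ΔS, ΔL, ΔJ).
(b)–(c): allowed.
(b)–(d): forbidden (ΔL).
(b)–(e): forbidden (parity, ΔJ).
(c)–(d): forbidden (parity, ΔJ).
(c)–(e): allowed.
(d)–(e): forbidden (ΔL, ΔJ).
Allowed pairs: 2 of 10.

2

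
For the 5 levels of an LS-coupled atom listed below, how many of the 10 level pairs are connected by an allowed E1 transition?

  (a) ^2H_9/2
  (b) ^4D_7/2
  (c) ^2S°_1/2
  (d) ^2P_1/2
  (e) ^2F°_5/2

(a)–(b): forbidden (parity, ΔS, ΔL).
(a)–(c): forbidden (ΔL, ΔJ).
(a)–(d): forbidden (parity, ΔL, ΔJ).
(a)–(e): forbidden (ΔL, ΔJ).
(b)–(c): forbidden (ΔS, ΔL, ΔJ).
(b)–(d): forbidden (parity, ΔS, ΔJ).
(b)–(e): forbidden (ΔS).
(c)–(d): allowed.
(c)–(e): forbidden (parity, ΔL, ΔJ).
(d)–(e): forbidden (ΔL, ΔJ).
Allowed pairs: 1 of 10.

1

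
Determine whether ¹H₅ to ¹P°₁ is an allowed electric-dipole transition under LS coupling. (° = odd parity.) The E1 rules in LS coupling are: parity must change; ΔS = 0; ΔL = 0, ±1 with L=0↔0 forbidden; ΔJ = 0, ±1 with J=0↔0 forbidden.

Initial level: S=0, L=5, J=5, parity even. Final level: S=0, L=1, J=1, parity odd.
ΔL = 0, ±1 (not L=0↔0): L: 5 → 1, ΔL = -4 — ✗.
ΔS = 0: S: 0 → 0 — ✓.
ΔJ = 0, ±1 (not J=0↔0): J: 5 → 1, ΔJ = -4 — ✗.
Parity must change: even → odd — ✓.
Rule(s) violated: ΔL, ΔJ.

forbidden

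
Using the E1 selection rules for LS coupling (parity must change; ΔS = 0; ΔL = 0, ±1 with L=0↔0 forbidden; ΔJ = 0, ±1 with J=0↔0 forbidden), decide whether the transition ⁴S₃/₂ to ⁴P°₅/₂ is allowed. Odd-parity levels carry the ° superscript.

allowed

ΔJ = 0, ±1 (not J=0↔0): J: 3/2 → 5/2, ΔJ = +1 — satisfied.
ΔS = 0: S: 3/2 → 3/2 — satisfied.
Parity must change: even → odd — satisfied.
ΔL = 0, ±1 (not L=0↔0): L: 0 → 1, ΔL = +1 — satisfied.
All four E1 rules are satisfied.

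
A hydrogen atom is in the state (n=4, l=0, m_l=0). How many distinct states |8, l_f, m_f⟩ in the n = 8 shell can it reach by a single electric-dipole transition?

E1 requires Δl = ±1, so l_f ∈ {-1, 1}; with 0 ≤ l_f ≤ n_f−1 = 7, the allowed l_f values are {1}.
For l_f = 1: m_f ∈ {m_i−1, m_i, m_i+1} ∩ [−1, 1] = {-1, 0, 1} → 3 states.
Total: 3.

3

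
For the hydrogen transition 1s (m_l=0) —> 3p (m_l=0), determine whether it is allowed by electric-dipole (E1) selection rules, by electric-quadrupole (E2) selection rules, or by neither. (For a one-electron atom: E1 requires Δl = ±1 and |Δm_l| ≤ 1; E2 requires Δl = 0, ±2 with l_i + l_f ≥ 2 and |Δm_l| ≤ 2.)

E1

Δl = 1 − 0 = +1; l_i + l_f = 1.
Δm_l = +0.
E1 (Δl = ±1, |Δm_l| ≤ 1): satisfied.
E2 (Δl = 0,±2, l_i+l_f ≥ 2, |Δm_l| ≤ 2): not satisfied.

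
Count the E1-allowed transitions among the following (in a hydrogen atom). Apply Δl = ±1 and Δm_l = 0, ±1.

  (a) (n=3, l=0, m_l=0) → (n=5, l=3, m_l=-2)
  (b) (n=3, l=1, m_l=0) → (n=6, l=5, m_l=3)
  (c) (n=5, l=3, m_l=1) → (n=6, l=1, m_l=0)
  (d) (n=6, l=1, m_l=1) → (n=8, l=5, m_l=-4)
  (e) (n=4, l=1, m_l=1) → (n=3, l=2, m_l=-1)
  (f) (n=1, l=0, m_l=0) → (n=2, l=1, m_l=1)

(a) forbidden — Δl = +3 (E1 requires Δl = ±1); Δm_l = -2 (E1 requires Δm_l = 0, ±1)
(b) forbidden — Δl = +4 (E1 requires Δl = ±1); Δm_l = +3 (E1 requires Δm_l = 0, ±1)
(c) forbidden — Δl = -2 (E1 requires Δl = ±1)
(d) forbidden — Δl = +4 (E1 requires Δl = ±1); Δm_l = -5 (E1 requires Δm_l = 0, ±1)
(e) forbidden — Δm_l = -2 (E1 requires Δm_l = 0, ±1)
(f) allowed
Total allowed: 1 of 6.

1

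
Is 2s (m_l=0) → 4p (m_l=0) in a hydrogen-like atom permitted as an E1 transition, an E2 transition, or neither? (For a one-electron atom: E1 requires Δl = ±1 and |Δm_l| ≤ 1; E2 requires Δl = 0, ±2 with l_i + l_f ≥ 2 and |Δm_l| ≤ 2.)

Δl = 1 − 0 = +1; l_i + l_f = 1.
Δm_l = +0.
E1 (Δl = ±1, |Δm_l| ≤ 1): satisfied.
E2 (Δl = 0,±2, l_i+l_f ≥ 2, |Δm_l| ≤ 2): not satisfied.

E1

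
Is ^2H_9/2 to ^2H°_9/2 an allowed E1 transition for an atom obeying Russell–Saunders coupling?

Initial level: S=1/2, L=5, J=9/2, parity even. Final level: S=1/2, L=5, J=9/2, parity odd.
Parity must change: even → odd — ✓.
ΔS = 0: S: 1/2 → 1/2 — ✓.
ΔL = 0, ±1 (not L=0↔0): L: 5 → 5, ΔL = +0 — ✓.
ΔJ = 0, ±1 (not J=0↔0): J: 9/2 → 9/2, ΔJ = +0 — ✓.
All four E1 rules are satisfied.

allowed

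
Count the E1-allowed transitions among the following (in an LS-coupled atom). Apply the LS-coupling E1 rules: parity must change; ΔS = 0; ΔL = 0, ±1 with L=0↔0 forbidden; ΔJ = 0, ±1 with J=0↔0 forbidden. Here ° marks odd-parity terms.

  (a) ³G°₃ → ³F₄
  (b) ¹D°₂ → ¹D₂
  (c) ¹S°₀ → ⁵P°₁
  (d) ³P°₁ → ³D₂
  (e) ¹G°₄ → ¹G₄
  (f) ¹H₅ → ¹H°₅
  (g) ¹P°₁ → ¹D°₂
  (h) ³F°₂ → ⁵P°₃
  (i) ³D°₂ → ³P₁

6

(a) allowed
(b) allowed
(c) forbidden (parity, ΔS fail)
(d) allowed
(e) allowed
(f) allowed
(g) forbidden (parity fails)
(h) forbidden (parity, ΔS, ΔL fail)
(i) allowed
Total allowed: 6 of 9.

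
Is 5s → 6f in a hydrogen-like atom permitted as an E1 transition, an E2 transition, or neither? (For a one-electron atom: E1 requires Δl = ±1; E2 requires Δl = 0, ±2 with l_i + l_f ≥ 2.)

Δl = 3 − 0 = +3; l_i + l_f = 3.
E1 (Δl = ±1): not satisfied.
E2 (Δl = 0,±2, l_i+l_f ≥ 2): not satisfied.

neither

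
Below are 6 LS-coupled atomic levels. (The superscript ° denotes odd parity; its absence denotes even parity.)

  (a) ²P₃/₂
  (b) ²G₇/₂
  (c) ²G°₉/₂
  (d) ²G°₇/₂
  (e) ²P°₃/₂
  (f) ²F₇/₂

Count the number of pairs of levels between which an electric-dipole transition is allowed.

(a)–(b): forbidden (parity, ΔL, ΔJ).
(a)–(c): forbidden (ΔL, ΔJ).
(a)–(d): forbidden (ΔL, ΔJ).
(a)–(e): allowed.
(a)–(f): forbidden (parity, ΔL, ΔJ).
(b)–(c): allowed.
(b)–(d): allowed.
(b)–(e): forbidden (ΔL, ΔJ).
(b)–(f): forbidden (parity).
(c)–(d): forbidden (parity).
(c)–(e): forbidden (parity, ΔL, ΔJ).
(c)–(f): allowed.
(d)–(e): forbidden (parity, ΔL, ΔJ).
(d)–(f): allowed.
(e)–(f): forbidden (ΔL, ΔJ).
Allowed pairs: 5 of 15.

5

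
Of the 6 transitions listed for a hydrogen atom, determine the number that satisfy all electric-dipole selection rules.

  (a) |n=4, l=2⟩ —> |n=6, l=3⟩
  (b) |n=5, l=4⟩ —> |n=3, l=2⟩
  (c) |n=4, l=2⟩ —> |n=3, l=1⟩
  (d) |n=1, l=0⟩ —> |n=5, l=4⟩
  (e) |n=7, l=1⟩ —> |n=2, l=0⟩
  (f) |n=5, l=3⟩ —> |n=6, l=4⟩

(a) allowed
(b) forbidden — Δl = -2 (E1 requires Δl = ±1)
(c) allowed
(d) forbidden — Δl = +4 (E1 requires Δl = ±1)
(e) allowed
(f) allowed
Total allowed: 4 of 6.

4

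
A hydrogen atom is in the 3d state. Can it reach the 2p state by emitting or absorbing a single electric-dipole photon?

allowed

Δl = 1 − 2 = -1; the E1 rule Δl = ±1 is ✓.
All E1 selection rules are satisfied.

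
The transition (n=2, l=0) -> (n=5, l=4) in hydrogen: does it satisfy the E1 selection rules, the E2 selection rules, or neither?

Δl = 4 − 0 = +4; l_i + l_f = 4.
E1 (Δl = ±1): not satisfied.
E2 (Δl = 0,±2, l_i+l_f ≥ 2): not satisfied.

neither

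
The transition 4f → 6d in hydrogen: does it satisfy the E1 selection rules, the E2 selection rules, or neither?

Δl = 2 − 3 = -1; l_i + l_f = 5.
E1 (Δl = ±1): satisfied.
E2 (Δl = 0,±2, l_i+l_f ≥ 2): not satisfied.

E1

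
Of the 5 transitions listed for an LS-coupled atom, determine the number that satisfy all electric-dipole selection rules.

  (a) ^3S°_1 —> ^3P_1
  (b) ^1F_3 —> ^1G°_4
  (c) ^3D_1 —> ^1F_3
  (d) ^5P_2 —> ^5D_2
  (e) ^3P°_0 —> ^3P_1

(a) allowed
(b) allowed
(c) forbidden (parity, ΔS, ΔJ fail)
(d) forbidden (parity fails)
(e) allowed
Total allowed: 3 of 5.

3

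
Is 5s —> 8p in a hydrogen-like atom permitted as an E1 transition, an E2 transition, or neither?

Δl = 1 − 0 = +1; l_i + l_f = 1.
E1 (Δl = ±1): satisfied.
E2 (Δl = 0,±2, l_i+l_f ≥ 2): not satisfied.

E1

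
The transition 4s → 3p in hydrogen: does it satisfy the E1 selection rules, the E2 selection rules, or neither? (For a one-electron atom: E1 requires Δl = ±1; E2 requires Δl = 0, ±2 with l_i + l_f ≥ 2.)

E1

Δl = 1 − 0 = +1; l_i + l_f = 1.
E1 (Δl = ±1): satisfied.
E2 (Δl = 0,±2, l_i+l_f ≥ 2): not satisfied.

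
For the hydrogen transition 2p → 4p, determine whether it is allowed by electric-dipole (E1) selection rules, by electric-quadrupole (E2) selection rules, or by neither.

E2

Δl = 1 − 1 = +0; l_i + l_f = 2.
E1 (Δl = ±1): not satisfied.
E2 (Δl = 0,±2, l_i+l_f ≥ 2): satisfied.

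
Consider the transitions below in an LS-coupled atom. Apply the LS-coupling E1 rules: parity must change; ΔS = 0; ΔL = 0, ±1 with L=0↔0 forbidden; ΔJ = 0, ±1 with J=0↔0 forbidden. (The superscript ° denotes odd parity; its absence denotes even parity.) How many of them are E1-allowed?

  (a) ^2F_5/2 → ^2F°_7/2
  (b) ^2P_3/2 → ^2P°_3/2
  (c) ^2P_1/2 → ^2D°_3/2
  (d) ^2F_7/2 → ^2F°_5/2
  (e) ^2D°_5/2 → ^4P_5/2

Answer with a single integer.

(a) allowed
(b) allowed
(c) allowed
(d) allowed
(e) forbidden (ΔS fails)
Total allowed: 4 of 5.

4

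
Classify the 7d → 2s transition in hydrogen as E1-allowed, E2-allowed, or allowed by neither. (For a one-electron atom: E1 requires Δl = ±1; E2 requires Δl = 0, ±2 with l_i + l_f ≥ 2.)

Δl = 0 − 2 = -2; l_i + l_f = 2.
E1 (Δl = ±1): not satisfied.
E2 (Δl = 0,±2, l_i+l_f ≥ 2): satisfied.

E2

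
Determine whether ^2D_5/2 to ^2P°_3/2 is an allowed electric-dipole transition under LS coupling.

allowed

ΔL = 0, ±1 (not L=0↔0): L: 2 → 1, ΔL = -1 — passes.
ΔJ = 0, ±1 (not J=0↔0): J: 5/2 → 3/2, ΔJ = -1 — passes.
ΔS = 0: S: 1/2 → 1/2 — passes.
Parity must change: even → odd — passes.
All four E1 rules are satisfied.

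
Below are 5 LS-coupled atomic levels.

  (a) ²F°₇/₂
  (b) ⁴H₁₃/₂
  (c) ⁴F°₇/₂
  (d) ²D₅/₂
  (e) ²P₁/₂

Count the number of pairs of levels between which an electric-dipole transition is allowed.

(a)–(b): forbidden (ΔS, ΔL, ΔJ).
(a)–(c): forbidden (parity, ΔS).
(a)–(d): allowed.
(a)–(e): forbidden (ΔL, ΔJ).
(b)–(c): forbidden (ΔL, ΔJ).
(b)–(d): forbidden (parity, ΔS, ΔL, ΔJ).
(b)–(e): forbidden (parity, ΔS, ΔL, ΔJ).
(c)–(d): forbidden (ΔS).
(c)–(e): forbidden (ΔS, ΔL, ΔJ).
(d)–(e): forbidden (parity, ΔJ).
Allowed pairs: 1 of 10.

1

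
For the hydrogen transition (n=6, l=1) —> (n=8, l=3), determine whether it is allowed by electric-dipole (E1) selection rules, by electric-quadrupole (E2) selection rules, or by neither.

E2

Δl = 3 − 1 = +2; l_i + l_f = 4.
E1 (Δl = ±1): not satisfied.
E2 (Δl = 0,±2, l_i+l_f ≥ 2): satisfied.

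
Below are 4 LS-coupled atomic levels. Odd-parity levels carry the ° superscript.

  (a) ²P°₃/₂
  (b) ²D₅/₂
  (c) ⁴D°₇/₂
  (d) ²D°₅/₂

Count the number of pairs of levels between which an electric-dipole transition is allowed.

(a)–(b): allowed.
(a)–(c): forbidden (parity, ΔS, ΔJ).
(a)–(d): forbidden (parity).
(b)–(c): forbidden (ΔS).
(b)–(d): allowed.
(c)–(d): forbidden (parity, ΔS).
Allowed pairs: 2 of 6.

2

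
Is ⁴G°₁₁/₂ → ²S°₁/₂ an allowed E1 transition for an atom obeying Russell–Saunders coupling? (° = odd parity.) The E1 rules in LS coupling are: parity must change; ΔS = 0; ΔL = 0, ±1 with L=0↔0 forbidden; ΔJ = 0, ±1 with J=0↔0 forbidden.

forbidden

Parity must change: odd → odd — violated.
ΔS = 0: S: 3/2 → 1/2 — violated.
ΔL = 0, ±1 (not L=0↔0): L: 4 → 0, ΔL = -4 — violated.
ΔJ = 0, ±1 (not J=0↔0): J: 11/2 → 1/2, ΔJ = -5 — violated.
Rule(s) violated: parity, ΔS, ΔL, ΔJ.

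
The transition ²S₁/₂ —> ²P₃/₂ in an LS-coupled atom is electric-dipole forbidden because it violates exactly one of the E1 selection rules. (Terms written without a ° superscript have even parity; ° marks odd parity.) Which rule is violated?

Reading off the term symbols: S 1/2→1/2, L 0→1, J 1/2→3/2, parity even→even.
ΔS = 0: S: 1/2 → 1/2 — passes.
ΔJ = 0, ±1 (not J=0↔0): J: 1/2 → 3/2, ΔJ = +1 — passes.
Parity must change: even → even — fails.
ΔL = 0, ±1 (not L=0↔0): L: 0 → 1, ΔL = +1 — passes.

parity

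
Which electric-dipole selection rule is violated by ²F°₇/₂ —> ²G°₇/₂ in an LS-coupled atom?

parity

ΔJ = 0, ±1 (not J=0↔0): J: 7/2 → 7/2, ΔJ = +0 — ✓.
ΔL = 0, ±1 (not L=0↔0): L: 3 → 4, ΔL = +1 — ✓.
Parity must change: odd → odd — ✗.
ΔS = 0: S: 1/2 → 1/2 — ✓.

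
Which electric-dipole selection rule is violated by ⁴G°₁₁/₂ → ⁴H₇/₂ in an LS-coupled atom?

Initial level: S=3/2, L=4, J=11/2, parity odd. Final level: S=3/2, L=5, J=7/2, parity even.
Parity must change: odd → even — ok.
ΔS = 0: S: 3/2 → 3/2 — ok.
ΔL = 0, ±1 (not L=0↔0): L: 4 → 5, ΔL = +1 — ok.
ΔJ = 0, ±1 (not J=0↔0): J: 11/2 → 7/2, ΔJ = -2 — fails.

the ΔJ = 0, ±1 rule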